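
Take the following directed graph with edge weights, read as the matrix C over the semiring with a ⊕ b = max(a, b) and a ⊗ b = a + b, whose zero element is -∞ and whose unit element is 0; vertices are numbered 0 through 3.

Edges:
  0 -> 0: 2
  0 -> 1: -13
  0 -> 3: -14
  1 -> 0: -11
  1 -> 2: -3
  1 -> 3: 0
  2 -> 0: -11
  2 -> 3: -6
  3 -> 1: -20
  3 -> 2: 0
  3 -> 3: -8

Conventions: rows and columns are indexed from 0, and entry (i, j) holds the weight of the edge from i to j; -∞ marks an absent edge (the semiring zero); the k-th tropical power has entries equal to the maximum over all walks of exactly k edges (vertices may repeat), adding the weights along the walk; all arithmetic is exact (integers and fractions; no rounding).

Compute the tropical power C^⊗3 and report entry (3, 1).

C^⊗2:
  [4, -11, -14, -12]
  [-9, -20, 0, -8]
  [-9, -24, -6, -14]
  [-11, -28, -8, -6]
C^⊗3:
  [6, -9, -12, -10]
  [-7, -22, -8, -6]
  [-7, -22, -14, -12]
  [-9, -24, -6, -14]
Key observation: the optimum is the walk 3->2->0->1, with weight 0 + (-11) + (-13) = -24.
Optimal value attained by: walk 3->2->0->1.
Answer: (C^⊗3)[3][1] = -24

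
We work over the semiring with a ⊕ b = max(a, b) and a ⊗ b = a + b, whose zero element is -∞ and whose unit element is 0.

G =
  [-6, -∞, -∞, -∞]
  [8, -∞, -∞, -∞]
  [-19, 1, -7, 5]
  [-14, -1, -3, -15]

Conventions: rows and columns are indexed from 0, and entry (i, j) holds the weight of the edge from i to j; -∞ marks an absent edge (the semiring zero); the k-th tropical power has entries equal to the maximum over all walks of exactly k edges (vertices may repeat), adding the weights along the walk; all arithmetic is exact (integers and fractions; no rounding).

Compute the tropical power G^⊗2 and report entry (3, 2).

G^⊗2:
  [-12, -∞, -∞, -∞]
  [2, -∞, -∞, -∞]
  [9, 4, 2, -2]
  [7, -2, -10, 2]
Key observation: the optimum is the walk 3->2->2, with weight (-3) + (-7) = -10.
Optimal value attained by: walk 3->2->2.
Answer: (G^⊗2)[3][2] = -10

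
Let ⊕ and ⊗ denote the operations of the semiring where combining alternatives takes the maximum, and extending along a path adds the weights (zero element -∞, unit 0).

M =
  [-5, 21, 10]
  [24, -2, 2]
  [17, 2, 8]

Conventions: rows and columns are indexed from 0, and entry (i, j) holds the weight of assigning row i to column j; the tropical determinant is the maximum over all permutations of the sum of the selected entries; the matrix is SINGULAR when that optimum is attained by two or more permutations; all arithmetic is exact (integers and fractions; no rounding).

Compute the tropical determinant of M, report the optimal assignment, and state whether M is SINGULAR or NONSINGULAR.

σ = (0, 1, 2): (-5) + (-2) + 8 = 1
σ = (0, 2, 1): (-5) + 2 + 2 = -1
σ = (1, 0, 2): 21 + 24 + 8 = 53
σ = (1, 2, 0): 21 + 2 + 17 = 40
σ = (2, 0, 1): 10 + 24 + 2 = 36
σ = (2, 1, 0): 10 + (-2) + 17 = 25
Optimal value attained by: σ = (1, 0, 2).
Answer: det⊕(M) = 53; verdict: NONSINGULAR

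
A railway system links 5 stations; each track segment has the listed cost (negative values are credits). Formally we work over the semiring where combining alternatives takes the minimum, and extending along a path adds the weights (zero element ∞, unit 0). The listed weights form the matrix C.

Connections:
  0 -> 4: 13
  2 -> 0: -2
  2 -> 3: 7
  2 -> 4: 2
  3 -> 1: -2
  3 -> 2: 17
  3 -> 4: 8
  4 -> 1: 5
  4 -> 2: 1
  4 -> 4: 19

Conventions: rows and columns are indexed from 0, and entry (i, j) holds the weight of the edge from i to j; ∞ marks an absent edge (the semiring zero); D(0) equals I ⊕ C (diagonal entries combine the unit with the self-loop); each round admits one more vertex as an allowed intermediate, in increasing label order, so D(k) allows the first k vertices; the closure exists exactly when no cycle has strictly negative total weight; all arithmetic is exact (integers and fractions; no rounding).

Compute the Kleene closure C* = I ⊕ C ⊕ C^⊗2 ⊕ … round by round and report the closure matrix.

D(0):
  [0, ∞, ∞, ∞, 13]
  [∞, 0, ∞, ∞, ∞]
  [-2, ∞, 0, 7, 2]
  [∞, -2, 17, 0, 8]
  [∞, 5, 1, ∞, 0]
D(1):
  [0, ∞, ∞, ∞, 13]
  [∞, 0, ∞, ∞, ∞]
  [-2, ∞, 0, 7, 2]
  [∞, -2, 17, 0, 8]
  [∞, 5, 1, ∞, 0]
D(2):
  [0, ∞, ∞, ∞, 13]
  [∞, 0, ∞, ∞, ∞]
  [-2, ∞, 0, 7, 2]
  [∞, -2, 17, 0, 8]
  [∞, 5, 1, ∞, 0]
D(3):
  [0, ∞, ∞, ∞, 13]
  [∞, 0, ∞, ∞, ∞]
  [-2, ∞, 0, 7, 2]
  [15, -2, 17, 0, 8]
  [-1, 5, 1, 8, 0]
D(4):
  [0, ∞, ∞, ∞, 13]
  [∞, 0, ∞, ∞, ∞]
  [-2, 5, 0, 7, 2]
  [15, -2, 17, 0, 8]
  [-1, 5, 1, 8, 0]
D(5):
  [0, 18, 14, 21, 13]
  [∞, 0, ∞, ∞, ∞]
  [-2, 5, 0, 7, 2]
  [7, -2, 9, 0, 8]
  [-1, 5, 1, 8, 0]
Answer: C* = [[0, 18, 14, 21, 13], [∞, 0, ∞, ∞, ∞], [-2, 5, 0, 7, 2], [7, -2, 9, 0, 8], [-1, 5, 1, 8, 0]]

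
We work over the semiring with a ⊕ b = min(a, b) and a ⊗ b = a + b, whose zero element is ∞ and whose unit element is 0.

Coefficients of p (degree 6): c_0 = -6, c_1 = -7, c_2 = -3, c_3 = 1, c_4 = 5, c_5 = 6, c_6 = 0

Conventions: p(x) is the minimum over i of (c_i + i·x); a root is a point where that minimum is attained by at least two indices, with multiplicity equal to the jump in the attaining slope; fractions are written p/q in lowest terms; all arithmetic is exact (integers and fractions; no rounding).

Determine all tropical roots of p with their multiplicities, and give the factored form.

hull edge (i=0, c=-6) to (i=1, c=-7): slope -1, span 1
hull edge (i=1, c=-7) to (i=6, c=0): slope 7/5, span 5
Factored form: p(x) = 0 ⊗ (x ⊕ (-7/5)) ⊗ (x ⊕ (-7/5)) ⊗ (x ⊕ (-7/5)) ⊗ (x ⊕ (-7/5)) ⊗ (x ⊕ (-7/5)) ⊗ (x ⊕ 1)
Answer: roots = -7/5 (mult 5), 1 (mult 1)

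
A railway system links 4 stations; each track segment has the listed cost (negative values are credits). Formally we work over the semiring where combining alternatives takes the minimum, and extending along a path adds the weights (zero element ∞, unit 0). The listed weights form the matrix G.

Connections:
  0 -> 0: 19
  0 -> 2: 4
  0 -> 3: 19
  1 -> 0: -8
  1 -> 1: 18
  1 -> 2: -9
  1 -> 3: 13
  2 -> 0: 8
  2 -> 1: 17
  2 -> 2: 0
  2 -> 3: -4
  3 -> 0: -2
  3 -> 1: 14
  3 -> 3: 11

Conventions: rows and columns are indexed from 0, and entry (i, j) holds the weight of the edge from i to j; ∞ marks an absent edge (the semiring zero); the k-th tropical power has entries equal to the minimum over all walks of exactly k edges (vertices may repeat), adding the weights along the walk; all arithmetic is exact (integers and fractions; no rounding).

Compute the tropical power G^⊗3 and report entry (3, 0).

G^⊗2:
  [12, 21, 4, 0]
  [-1, 8, -9, -13]
  [-6, 10, 0, -4]
  [6, 25, 2, 17]
G^⊗3:
  [-2, 14, 4, 0]
  [-15, 1, -9, -13]
  [-6, 10, -2, -4]
  [10, 19, 2, -2]
Key observation: the optimum is the walk 3->0->2->0, with weight (-2) + 4 + 8 = 10.
Optimal value attained by: walk 3->0->2->0.
Answer: (G^⊗3)[3][0] = 10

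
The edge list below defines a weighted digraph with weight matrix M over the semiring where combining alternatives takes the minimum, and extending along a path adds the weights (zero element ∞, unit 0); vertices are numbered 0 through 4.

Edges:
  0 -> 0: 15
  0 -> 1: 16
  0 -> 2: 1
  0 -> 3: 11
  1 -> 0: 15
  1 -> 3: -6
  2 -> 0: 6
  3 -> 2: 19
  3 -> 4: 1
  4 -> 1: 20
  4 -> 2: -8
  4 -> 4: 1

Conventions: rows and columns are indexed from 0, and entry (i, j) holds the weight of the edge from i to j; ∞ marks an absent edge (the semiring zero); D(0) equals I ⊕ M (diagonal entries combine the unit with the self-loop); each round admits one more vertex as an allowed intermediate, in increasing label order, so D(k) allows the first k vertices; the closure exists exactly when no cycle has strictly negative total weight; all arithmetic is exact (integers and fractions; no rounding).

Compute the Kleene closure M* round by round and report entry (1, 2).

D(0):
  [0, 16, 1, 11, ∞]
  [15, 0, ∞, -6, ∞]
  [6, ∞, 0, ∞, ∞]
  [∞, ∞, 19, 0, 1]
  [∞, 20, -8, ∞, 0]
D(1):
  [0, 16, 1, 11, ∞]
  [15, 0, 16, -6, ∞]
  [6, 22, 0, 17, ∞]
  [∞, ∞, 19, 0, 1]
  [∞, 20, -8, ∞, 0]
D(2):
  [0, 16, 1, 10, ∞]
  [15, 0, 16, -6, ∞]
  [6, 22, 0, 16, ∞]
  [∞, ∞, 19, 0, 1]
  [35, 20, -8, 14, 0]
D(3):
  [0, 16, 1, 10, ∞]
  [15, 0, 16, -6, ∞]
  [6, 22, 0, 16, ∞]
  [25, 41, 19, 0, 1]
  [-2, 14, -8, 8, 0]
D(4):
  [0, 16, 1, 10, 11]
  [15, 0, 13, -6, -5]
  [6, 22, 0, 16, 17]
  [25, 41, 19, 0, 1]
  [-2, 14, -8, 8, 0]
D(5):
  [0, 16, 1, 10, 11]
  [-7, 0, -13, -6, -5]
  [6, 22, 0, 16, 17]
  [-1, 15, -7, 0, 1]
  [-2, 14, -8, 8, 0]
Answer: M*[1][2] = -13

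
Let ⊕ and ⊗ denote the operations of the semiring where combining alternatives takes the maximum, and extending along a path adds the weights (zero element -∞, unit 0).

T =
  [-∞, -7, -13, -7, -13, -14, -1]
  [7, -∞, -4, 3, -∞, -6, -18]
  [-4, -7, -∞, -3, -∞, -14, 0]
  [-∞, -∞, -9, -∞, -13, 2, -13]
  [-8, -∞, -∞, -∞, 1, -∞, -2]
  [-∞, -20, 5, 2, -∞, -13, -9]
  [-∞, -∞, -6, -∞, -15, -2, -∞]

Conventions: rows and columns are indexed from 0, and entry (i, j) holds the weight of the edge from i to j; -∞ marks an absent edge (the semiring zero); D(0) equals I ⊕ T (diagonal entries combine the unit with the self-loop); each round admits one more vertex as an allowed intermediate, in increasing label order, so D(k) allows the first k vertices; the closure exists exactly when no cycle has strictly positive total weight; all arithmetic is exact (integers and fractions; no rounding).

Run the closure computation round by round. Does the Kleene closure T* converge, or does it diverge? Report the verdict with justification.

Detection: at round 0, diagonal entry (4, 4) turns strictly positive.
Key observation: the cycle 4->4 has total weight 1, which is strictly positive.
Answer: DIVERGES — positive cycle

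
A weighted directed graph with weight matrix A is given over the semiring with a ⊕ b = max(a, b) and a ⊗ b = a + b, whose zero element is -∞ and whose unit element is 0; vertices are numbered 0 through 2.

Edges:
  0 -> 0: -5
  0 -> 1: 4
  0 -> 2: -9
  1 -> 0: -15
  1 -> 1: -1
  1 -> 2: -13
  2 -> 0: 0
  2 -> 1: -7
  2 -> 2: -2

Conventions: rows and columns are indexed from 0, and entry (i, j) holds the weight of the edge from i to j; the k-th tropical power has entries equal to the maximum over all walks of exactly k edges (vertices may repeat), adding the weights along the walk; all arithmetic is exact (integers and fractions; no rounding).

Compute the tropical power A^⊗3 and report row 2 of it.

A^⊗2:
  [-9, 3, -9]
  [-13, -2, -14]
  [-2, 4, -4]
A^⊗3:
  [-9, 2, -10]
  [-14, -3, -15]
  [-4, 3, -6]
Answer: row 2 of A^⊗3 = [-4, 3, -6]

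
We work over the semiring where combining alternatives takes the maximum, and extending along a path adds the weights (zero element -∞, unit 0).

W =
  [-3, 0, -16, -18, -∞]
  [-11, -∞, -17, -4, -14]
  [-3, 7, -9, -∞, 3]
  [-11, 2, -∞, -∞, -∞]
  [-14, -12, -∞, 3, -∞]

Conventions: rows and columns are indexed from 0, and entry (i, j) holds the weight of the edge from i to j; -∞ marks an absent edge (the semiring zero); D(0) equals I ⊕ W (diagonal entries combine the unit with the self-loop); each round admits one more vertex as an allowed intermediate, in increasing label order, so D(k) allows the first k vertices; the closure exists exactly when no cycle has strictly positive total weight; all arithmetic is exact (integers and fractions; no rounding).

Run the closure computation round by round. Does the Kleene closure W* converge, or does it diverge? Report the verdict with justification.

D(0):
  [0, 0, -16, -18, -∞]
  [-11, 0, -17, -4, -14]
  [-3, 7, 0, -∞, 3]
  [-11, 2, -∞, 0, -∞]
  [-14, -12, -∞, 3, 0]
D(1):
  [0, 0, -16, -18, -∞]
  [-11, 0, -17, -4, -14]
  [-3, 7, 0, -21, 3]
  [-11, 2, -27, 0, -∞]
  [-14, -12, -30, 3, 0]
D(2):
  [0, 0, -16, -4, -14]
  [-11, 0, -17, -4, -14]
  [-3, 7, 0, 3, 3]
  [-9, 2, -15, 0, -12]
  [-14, -12, -29, 3, 0]
D(3):
  [0, 0, -16, -4, -13]
  [-11, 0, -17, -4, -14]
  [-3, 7, 0, 3, 3]
  [-9, 2, -15, 0, -12]
  [-14, -12, -29, 3, 0]
D(4):
  [0, 0, -16, -4, -13]
  [-11, 0, -17, -4, -14]
  [-3, 7, 0, 3, 3]
  [-9, 2, -15, 0, -12]
  [-6, 5, -12, 3, 0]
D(5):
  [0, 0, -16, -4, -13]
  [-11, 0, -17, -4, -14]
  [-3, 8, 0, 6, 3]
  [-9, 2, -15, 0, -12]
  [-6, 5, -12, 3, 0]
Key observation: every diagonal entry stays at the unit through all rounds, so no improving cycle exists.
Answer: CONVERGES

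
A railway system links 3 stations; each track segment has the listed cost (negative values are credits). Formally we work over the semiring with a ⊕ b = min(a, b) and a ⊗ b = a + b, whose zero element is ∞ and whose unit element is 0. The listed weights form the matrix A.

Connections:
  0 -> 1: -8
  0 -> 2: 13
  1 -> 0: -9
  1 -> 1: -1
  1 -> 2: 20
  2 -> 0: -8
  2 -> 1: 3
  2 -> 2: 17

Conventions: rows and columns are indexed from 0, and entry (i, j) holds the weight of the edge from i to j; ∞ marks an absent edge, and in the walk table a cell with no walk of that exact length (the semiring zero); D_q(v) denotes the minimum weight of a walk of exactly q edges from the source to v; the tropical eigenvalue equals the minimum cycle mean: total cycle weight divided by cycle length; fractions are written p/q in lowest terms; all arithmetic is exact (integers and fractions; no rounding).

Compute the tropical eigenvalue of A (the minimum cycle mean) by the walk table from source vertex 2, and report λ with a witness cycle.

q=0: [∞, ∞, 0]
q=1: [-8, 3, 17]
q=2: [-6, -16, 5]
q=3: [-25, -17, 4]
Optimal cycle mean attained by: cycle 0->1->0, total (-8) + (-9), length 2.
Answer: λ = -17/2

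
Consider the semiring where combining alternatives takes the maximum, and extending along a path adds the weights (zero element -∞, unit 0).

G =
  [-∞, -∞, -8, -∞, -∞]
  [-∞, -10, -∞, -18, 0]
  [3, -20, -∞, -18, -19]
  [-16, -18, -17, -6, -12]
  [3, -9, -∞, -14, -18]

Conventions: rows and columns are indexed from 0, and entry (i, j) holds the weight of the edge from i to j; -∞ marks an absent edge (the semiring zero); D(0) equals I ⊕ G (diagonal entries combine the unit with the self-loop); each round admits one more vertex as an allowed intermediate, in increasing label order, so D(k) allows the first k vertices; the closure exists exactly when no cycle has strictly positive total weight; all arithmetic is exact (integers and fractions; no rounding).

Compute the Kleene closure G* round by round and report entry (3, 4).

D(0):
  [0, -∞, -8, -∞, -∞]
  [-∞, 0, -∞, -18, 0]
  [3, -20, 0, -18, -19]
  [-16, -18, -17, 0, -12]
  [3, -9, -∞, -14, 0]
D(1):
  [0, -∞, -8, -∞, -∞]
  [-∞, 0, -∞, -18, 0]
  [3, -20, 0, -18, -19]
  [-16, -18, -17, 0, -12]
  [3, -9, -5, -14, 0]
D(2):
  [0, -∞, -8, -∞, -∞]
  [-∞, 0, -∞, -18, 0]
  [3, -20, 0, -18, -19]
  [-16, -18, -17, 0, -12]
  [3, -9, -5, -14, 0]
D(3):
  [0, -28, -8, -26, -27]
  [-∞, 0, -∞, -18, 0]
  [3, -20, 0, -18, -19]
  [-14, -18, -17, 0, -12]
  [3, -9, -5, -14, 0]
D(4):
  [0, -28, -8, -26, -27]
  [-32, 0, -35, -18, 0]
  [3, -20, 0, -18, -19]
  [-14, -18, -17, 0, -12]
  [3, -9, -5, -14, 0]
D(5):
  [0, -28, -8, -26, -27]
  [3, 0, -5, -14, 0]
  [3, -20, 0, -18, -19]
  [-9, -18, -17, 0, -12]
  [3, -9, -5, -14, 0]
Answer: G*[3][4] = -12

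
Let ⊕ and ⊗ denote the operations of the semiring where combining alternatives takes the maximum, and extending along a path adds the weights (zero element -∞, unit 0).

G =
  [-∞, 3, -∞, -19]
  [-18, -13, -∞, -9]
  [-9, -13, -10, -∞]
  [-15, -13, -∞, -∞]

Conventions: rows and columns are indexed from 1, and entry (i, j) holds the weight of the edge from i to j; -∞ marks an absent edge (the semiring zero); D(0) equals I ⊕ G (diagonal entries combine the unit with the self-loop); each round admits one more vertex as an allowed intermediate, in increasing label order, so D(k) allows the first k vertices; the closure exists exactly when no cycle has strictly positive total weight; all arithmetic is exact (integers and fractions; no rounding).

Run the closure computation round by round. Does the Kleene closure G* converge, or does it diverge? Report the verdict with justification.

D(0):
  [0, 3, -∞, -19]
  [-18, 0, -∞, -9]
  [-9, -13, 0, -∞]
  [-15, -13, -∞, 0]
D(1):
  [0, 3, -∞, -19]
  [-18, 0, -∞, -9]
  [-9, -6, 0, -28]
  [-15, -12, -∞, 0]
D(2):
  [0, 3, -∞, -6]
  [-18, 0, -∞, -9]
  [-9, -6, 0, -15]
  [-15, -12, -∞, 0]
D(3):
  [0, 3, -∞, -6]
  [-18, 0, -∞, -9]
  [-9, -6, 0, -15]
  [-15, -12, -∞, 0]
D(4):
  [0, 3, -∞, -6]
  [-18, 0, -∞, -9]
  [-9, -6, 0, -15]
  [-15, -12, -∞, 0]
Key observation: every diagonal entry stays at the unit through all rounds, so no improving cycle exists.
Answer: CONVERGES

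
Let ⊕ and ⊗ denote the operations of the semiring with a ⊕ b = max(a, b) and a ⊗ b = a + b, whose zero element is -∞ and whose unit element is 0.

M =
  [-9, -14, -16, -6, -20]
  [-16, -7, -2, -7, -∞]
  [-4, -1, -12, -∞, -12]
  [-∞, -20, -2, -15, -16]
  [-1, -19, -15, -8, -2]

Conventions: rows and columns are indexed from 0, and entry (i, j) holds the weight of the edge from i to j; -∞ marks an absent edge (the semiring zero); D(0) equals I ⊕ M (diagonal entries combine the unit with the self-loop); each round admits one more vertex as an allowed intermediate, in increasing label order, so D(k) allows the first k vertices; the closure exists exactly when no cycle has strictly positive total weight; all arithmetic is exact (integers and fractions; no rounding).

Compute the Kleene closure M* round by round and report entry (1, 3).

D(0):
  [0, -14, -16, -6, -20]
  [-16, 0, -2, -7, -∞]
  [-4, -1, 0, -∞, -12]
  [-∞, -20, -2, 0, -16]
  [-1, -19, -15, -8, 0]
D(1):
  [0, -14, -16, -6, -20]
  [-16, 0, -2, -7, -36]
  [-4, -1, 0, -10, -12]
  [-∞, -20, -2, 0, -16]
  [-1, -15, -15, -7, 0]
D(2):
  [0, -14, -16, -6, -20]
  [-16, 0, -2, -7, -36]
  [-4, -1, 0, -8, -12]
  [-36, -20, -2, 0, -16]
  [-1, -15, -15, -7, 0]
D(3):
  [0, -14, -16, -6, -20]
  [-6, 0, -2, -7, -14]
  [-4, -1, 0, -8, -12]
  [-6, -3, -2, 0, -14]
  [-1, -15, -15, -7, 0]
D(4):
  [0, -9, -8, -6, -20]
  [-6, 0, -2, -7, -14]
  [-4, -1, 0, -8, -12]
  [-6, -3, -2, 0, -14]
  [-1, -10, -9, -7, 0]
D(5):
  [0, -9, -8, -6, -20]
  [-6, 0, -2, -7, -14]
  [-4, -1, 0, -8, -12]
  [-6, -3, -2, 0, -14]
  [-1, -10, -9, -7, 0]
Answer: M*[1][3] = -7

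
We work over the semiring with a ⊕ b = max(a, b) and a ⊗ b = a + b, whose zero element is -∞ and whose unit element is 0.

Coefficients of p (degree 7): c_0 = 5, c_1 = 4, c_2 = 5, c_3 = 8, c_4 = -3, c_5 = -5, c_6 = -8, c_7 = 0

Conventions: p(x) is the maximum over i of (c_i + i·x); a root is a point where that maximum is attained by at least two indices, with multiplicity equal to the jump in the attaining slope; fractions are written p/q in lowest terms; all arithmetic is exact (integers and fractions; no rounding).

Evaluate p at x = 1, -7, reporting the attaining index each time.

p(1) = max(5+0·1=5, 4+1·1=5, 5+2·1=7, 8+3·1=11, -3+4·1=1, -5+5·1=0, -8+6·1=-2, 0+7·1=7) = 11 (attained by i=3)
p(-7) = max(5+0·(-7)=5, 4+1·(-7)=-3, 5+2·(-7)=-9, 8+3·(-7)=-13, -3+4·(-7)=-31, -5+5·(-7)=-40, -8+6·(-7)=-50, 0+7·(-7)=-49) = 5 (attained by i=0)
Answer: p(1) = 11; p(-7) = 5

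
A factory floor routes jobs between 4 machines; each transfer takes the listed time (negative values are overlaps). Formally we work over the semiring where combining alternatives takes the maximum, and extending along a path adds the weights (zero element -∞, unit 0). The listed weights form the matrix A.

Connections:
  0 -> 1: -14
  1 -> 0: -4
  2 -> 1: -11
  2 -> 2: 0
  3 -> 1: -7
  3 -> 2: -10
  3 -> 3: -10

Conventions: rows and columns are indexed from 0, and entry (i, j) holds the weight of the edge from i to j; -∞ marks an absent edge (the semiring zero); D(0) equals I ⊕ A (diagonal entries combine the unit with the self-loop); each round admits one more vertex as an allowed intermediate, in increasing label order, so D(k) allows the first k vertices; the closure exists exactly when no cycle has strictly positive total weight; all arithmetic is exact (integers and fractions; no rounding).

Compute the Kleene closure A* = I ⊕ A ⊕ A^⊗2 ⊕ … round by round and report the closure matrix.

D(0):
  [0, -14, -∞, -∞]
  [-4, 0, -∞, -∞]
  [-∞, -11, 0, -∞]
  [-∞, -7, -10, 0]
D(1):
  [0, -14, -∞, -∞]
  [-4, 0, -∞, -∞]
  [-∞, -11, 0, -∞]
  [-∞, -7, -10, 0]
D(2):
  [0, -14, -∞, -∞]
  [-4, 0, -∞, -∞]
  [-15, -11, 0, -∞]
  [-11, -7, -10, 0]
D(3):
  [0, -14, -∞, -∞]
  [-4, 0, -∞, -∞]
  [-15, -11, 0, -∞]
  [-11, -7, -10, 0]
D(4):
  [0, -14, -∞, -∞]
  [-4, 0, -∞, -∞]
  [-15, -11, 0, -∞]
  [-11, -7, -10, 0]
Answer: A* = [[0, -14, -∞, -∞], [-4, 0, -∞, -∞], [-15, -11, 0, -∞], [-11, -7, -10, 0]]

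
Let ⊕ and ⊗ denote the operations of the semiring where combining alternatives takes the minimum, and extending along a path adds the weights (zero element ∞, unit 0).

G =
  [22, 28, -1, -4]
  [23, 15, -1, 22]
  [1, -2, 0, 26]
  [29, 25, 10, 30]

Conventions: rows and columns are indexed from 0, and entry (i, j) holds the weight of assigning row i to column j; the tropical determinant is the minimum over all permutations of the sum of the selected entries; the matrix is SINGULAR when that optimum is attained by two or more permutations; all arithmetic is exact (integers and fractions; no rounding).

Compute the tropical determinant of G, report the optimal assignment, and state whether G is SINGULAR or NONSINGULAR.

σ = (0, 1, 2, 3): 22 + 15 + 0 + 30 = 67
σ = (0, 1, 3, 2): 22 + 15 + 26 + 10 = 73
σ = (0, 2, 1, 3): 22 + (-1) + (-2) + 30 = 49
σ = (0, 2, 3, 1): 22 + (-1) + 26 + 25 = 72
σ = (0, 3, 1, 2): 22 + 22 + (-2) + 10 = 52
σ = (0, 3, 2, 1): 22 + 22 + 0 + 25 = 69
σ = (1, 0, 2, 3): 28 + 23 + 0 + 30 = 81
σ = (1, 0, 3, 2): 28 + 23 + 26 + 10 = 87
σ = (1, 2, 0, 3): 28 + (-1) + 1 + 30 = 58
σ = (1, 2, 3, 0): 28 + (-1) + 26 + 29 = 82
σ = (1, 3, 0, 2): 28 + 22 + 1 + 10 = 61
σ = (1, 3, 2, 0): 28 + 22 + 0 + 29 = 79
σ = (2, 0, 1, 3): (-1) + 23 + (-2) + 30 = 50
σ = (2, 0, 3, 1): (-1) + 23 + 26 + 25 = 73
σ = (2, 1, 0, 3): (-1) + 15 + 1 + 30 = 45
σ = (2, 1, 3, 0): (-1) + 15 + 26 + 29 = 69
σ = (2, 3, 0, 1): (-1) + 22 + 1 + 25 = 47
σ = (2, 3, 1, 0): (-1) + 22 + (-2) + 29 = 48
σ = (3, 0, 1, 2): (-4) + 23 + (-2) + 10 = 27
σ = (3, 0, 2, 1): (-4) + 23 + 0 + 25 = 44
σ = (3, 1, 0, 2): (-4) + 15 + 1 + 10 = 22
σ = (3, 1, 2, 0): (-4) + 15 + 0 + 29 = 40
σ = (3, 2, 0, 1): (-4) + (-1) + 1 + 25 = 21
σ = (3, 2, 1, 0): (-4) + (-1) + (-2) + 29 = 22
Optimal value attained by: σ = (3, 2, 0, 1).
Answer: det⊕(G) = 21; verdict: NONSINGULAR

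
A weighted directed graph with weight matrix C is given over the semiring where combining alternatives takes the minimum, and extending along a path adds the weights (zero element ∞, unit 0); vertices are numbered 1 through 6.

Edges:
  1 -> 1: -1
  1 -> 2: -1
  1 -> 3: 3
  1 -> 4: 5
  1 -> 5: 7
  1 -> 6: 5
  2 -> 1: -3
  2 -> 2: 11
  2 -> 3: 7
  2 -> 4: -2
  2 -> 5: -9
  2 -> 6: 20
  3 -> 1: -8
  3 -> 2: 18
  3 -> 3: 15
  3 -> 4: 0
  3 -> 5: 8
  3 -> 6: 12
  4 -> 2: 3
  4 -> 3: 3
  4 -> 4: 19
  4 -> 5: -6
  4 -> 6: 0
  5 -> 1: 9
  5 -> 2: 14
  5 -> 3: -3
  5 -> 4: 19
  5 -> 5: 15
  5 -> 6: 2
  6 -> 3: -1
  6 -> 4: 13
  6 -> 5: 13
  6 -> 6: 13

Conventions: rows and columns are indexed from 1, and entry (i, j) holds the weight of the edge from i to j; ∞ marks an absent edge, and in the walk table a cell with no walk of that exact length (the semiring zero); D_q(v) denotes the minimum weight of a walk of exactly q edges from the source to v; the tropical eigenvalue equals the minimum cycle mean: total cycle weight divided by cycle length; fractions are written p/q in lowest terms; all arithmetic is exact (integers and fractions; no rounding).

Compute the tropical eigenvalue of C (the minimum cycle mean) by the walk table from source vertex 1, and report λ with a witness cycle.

q=0: [0, ∞, ∞, ∞, ∞, ∞]
q=1: [-1, -1, 3, 5, 7, 5]
q=2: [-5, -2, 2, -3, -10, 4]
q=3: [-6, -6, -13, -4, -11, -8]
q=4: [-21, -7, -14, -13, -15, -9]
q=5: [-22, -22, -18, -16, -19, -16]
q=6: [-26, -23, -22, -24, -31, -17]
Optimal cycle mean attained by: cycle 1->2->5->3->1, total (-1) + (-9) + (-3) + (-8), length 4.
Answer: λ = -21/4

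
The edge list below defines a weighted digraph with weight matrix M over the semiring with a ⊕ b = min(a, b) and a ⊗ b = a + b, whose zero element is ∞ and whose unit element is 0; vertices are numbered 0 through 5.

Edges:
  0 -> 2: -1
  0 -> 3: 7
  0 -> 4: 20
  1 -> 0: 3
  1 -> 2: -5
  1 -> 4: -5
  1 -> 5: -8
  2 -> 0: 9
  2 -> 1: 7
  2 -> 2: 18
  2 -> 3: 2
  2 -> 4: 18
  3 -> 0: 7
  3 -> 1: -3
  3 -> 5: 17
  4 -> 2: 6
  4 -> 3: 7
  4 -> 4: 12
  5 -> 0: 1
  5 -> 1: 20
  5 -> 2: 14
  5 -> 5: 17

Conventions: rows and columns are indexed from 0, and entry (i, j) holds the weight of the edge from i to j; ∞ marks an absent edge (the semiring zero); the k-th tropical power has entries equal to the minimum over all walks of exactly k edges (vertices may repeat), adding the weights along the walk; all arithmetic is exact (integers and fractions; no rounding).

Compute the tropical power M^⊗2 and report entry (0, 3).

M^⊗2:
  [8, 4, 17, 1, 17, 24]
  [-7, 2, 1, -3, 7, 9]
  [9, -1, 2, 16, 2, -1]
  [0, 37, -8, 14, -8, -11]
  [14, 4, 18, 8, 24, 24]
  [18, 21, 0, 8, 15, 12]
Key observation: the optimum is the walk 0->2->3, with weight (-1) + 2 = 1.
Optimal value attained by: walk 0->2->3.
Answer: (M^⊗2)[0][3] = 1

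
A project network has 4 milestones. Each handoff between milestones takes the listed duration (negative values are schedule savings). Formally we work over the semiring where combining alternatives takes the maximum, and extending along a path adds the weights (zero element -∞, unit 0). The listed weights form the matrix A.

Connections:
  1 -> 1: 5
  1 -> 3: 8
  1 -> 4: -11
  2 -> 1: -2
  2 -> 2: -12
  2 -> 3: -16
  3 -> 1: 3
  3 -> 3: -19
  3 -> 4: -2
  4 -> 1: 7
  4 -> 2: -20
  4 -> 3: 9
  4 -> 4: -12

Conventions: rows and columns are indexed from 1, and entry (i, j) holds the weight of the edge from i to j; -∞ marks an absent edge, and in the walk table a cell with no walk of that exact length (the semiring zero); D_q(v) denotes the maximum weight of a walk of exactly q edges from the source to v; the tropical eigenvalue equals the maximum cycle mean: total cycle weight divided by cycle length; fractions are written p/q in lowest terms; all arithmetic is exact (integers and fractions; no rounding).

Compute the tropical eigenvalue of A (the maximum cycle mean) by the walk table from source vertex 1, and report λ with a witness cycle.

q=0: [0, -∞, -∞, -∞]
q=1: [5, -∞, 8, -11]
q=2: [11, -31, 13, 6]
q=3: [16, -14, 19, 11]
q=4: [22, -9, 24, 17]
Optimal cycle mean attained by: cycle 1->3->1, total 8 + 3, length 2.
Answer: λ = 11/2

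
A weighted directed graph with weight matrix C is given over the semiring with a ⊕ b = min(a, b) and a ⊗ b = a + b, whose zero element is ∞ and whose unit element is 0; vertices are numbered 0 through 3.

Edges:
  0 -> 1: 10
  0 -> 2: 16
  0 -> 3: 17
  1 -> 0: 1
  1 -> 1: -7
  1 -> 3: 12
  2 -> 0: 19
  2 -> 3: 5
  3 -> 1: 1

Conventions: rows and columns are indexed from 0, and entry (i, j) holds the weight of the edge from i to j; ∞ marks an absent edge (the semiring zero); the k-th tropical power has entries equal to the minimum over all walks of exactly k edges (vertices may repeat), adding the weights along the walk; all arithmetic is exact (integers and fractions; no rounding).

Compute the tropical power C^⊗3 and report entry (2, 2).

C^⊗2:
  [11, 3, ∞, 21]
  [-6, -14, 17, 5]
  [∞, 6, 35, 36]
  [2, -6, ∞, 13]
C^⊗3:
  [4, -4, 27, 15]
  [-13, -21, 10, -2]
  [7, -1, ∞, 18]
  [-5, -13, 18, 6]
Key observation: no walk of exactly 3 edges connects these vertices, so the entry is the semiring zero.
Answer: (C^⊗3)[2][2] = ∞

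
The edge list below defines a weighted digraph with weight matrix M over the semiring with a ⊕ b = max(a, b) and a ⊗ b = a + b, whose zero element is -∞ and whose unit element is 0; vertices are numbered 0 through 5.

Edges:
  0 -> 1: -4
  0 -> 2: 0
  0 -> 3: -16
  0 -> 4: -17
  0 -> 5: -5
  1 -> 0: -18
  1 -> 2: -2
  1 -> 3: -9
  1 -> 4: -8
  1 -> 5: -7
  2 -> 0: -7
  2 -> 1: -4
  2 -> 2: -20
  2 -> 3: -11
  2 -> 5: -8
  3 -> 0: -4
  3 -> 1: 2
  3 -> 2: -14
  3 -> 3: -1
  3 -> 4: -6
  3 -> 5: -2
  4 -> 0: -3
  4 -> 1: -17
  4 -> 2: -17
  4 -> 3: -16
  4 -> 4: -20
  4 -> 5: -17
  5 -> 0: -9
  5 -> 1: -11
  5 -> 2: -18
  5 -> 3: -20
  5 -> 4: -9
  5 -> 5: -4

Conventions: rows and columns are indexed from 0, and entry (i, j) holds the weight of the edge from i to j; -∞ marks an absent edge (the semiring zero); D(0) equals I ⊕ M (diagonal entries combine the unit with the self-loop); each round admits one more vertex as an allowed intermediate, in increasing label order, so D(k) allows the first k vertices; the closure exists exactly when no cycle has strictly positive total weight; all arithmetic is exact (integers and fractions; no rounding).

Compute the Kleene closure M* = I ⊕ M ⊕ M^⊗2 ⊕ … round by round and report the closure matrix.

D(0):
  [0, -4, 0, -16, -17, -5]
  [-18, 0, -2, -9, -8, -7]
  [-7, -4, 0, -11, -∞, -8]
  [-4, 2, -14, 0, -6, -2]
  [-3, -17, -17, -16, 0, -17]
  [-9, -11, -18, -20, -9, 0]
D(1):
  [0, -4, 0, -16, -17, -5]
  [-18, 0, -2, -9, -8, -7]
  [-7, -4, 0, -11, -24, -8]
  [-4, 2, -4, 0, -6, -2]
  [-3, -7, -3, -16, 0, -8]
  [-9, -11, -9, -20, -9, 0]
D(2):
  [0, -4, 0, -13, -12, -5]
  [-18, 0, -2, -9, -8, -7]
  [-7, -4, 0, -11, -12, -8]
  [-4, 2, 0, 0, -6, -2]
  [-3, -7, -3, -16, 0, -8]
  [-9, -11, -9, -20, -9, 0]
D(3):
  [0, -4, 0, -11, -12, -5]
  [-9, 0, -2, -9, -8, -7]
  [-7, -4, 0, -11, -12, -8]
  [-4, 2, 0, 0, -6, -2]
  [-3, -7, -3, -14, 0, -8]
  [-9, -11, -9, -20, -9, 0]
D(4):
  [0, -4, 0, -11, -12, -5]
  [-9, 0, -2, -9, -8, -7]
  [-7, -4, 0, -11, -12, -8]
  [-4, 2, 0, 0, -6, -2]
  [-3, -7, -3, -14, 0, -8]
  [-9, -11, -9, -20, -9, 0]
D(5):
  [0, -4, 0, -11, -12, -5]
  [-9, 0, -2, -9, -8, -7]
  [-7, -4, 0, -11, -12, -8]
  [-4, 2, 0, 0, -6, -2]
  [-3, -7, -3, -14, 0, -8]
  [-9, -11, -9, -20, -9, 0]
D(6):
  [0, -4, 0, -11, -12, -5]
  [-9, 0, -2, -9, -8, -7]
  [-7, -4, 0, -11, -12, -8]
  [-4, 2, 0, 0, -6, -2]
  [-3, -7, -3, -14, 0, -8]
  [-9, -11, -9, -20, -9, 0]
Answer: M* = [[0, -4, 0, -11, -12, -5], [-9, 0, -2, -9, -8, -7], [-7, -4, 0, -11, -12, -8], [-4, 2, 0, 0, -6, -2], [-3, -7, -3, -14, 0, -8], [-9, -11, -9, -20, -9, 0]]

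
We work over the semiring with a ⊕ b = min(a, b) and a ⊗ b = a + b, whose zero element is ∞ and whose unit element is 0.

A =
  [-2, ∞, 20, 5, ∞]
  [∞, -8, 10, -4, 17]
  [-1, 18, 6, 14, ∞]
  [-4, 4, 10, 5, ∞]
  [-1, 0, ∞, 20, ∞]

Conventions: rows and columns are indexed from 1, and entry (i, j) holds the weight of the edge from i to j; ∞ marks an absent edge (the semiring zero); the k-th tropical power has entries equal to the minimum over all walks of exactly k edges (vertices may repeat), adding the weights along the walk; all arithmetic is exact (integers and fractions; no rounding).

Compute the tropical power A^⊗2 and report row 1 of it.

A^⊗2:
  [-4, 9, 15, 3, ∞]
  [-8, -16, 2, -12, 9]
  [-3, 10, 12, 4, 35]
  [-6, -4, 14, 0, 21]
  [-3, -8, 10, -4, 17]
Answer: row 1 of A^⊗2 = [-4, 9, 15, 3, ∞]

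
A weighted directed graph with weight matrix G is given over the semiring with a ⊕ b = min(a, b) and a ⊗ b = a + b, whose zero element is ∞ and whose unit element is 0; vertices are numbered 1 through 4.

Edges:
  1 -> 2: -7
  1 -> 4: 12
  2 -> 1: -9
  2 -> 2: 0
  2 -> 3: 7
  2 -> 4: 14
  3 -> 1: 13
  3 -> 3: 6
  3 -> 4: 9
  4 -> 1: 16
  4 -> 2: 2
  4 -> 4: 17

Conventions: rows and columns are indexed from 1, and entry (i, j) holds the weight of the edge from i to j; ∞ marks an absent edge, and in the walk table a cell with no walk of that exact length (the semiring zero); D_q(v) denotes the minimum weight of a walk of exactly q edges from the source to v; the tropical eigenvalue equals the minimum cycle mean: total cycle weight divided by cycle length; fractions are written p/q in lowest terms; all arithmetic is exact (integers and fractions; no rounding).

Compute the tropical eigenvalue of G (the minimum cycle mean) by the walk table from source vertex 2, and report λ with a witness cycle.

q=0: [∞, 0, ∞, ∞]
q=1: [-9, 0, 7, 14]
q=2: [-9, -16, 7, 3]
q=3: [-25, -16, -9, -2]
q=4: [-25, -32, -9, -13]
Optimal cycle mean attained by: cycle 1->2->1, total (-7) + (-9), length 2.
Answer: λ = -8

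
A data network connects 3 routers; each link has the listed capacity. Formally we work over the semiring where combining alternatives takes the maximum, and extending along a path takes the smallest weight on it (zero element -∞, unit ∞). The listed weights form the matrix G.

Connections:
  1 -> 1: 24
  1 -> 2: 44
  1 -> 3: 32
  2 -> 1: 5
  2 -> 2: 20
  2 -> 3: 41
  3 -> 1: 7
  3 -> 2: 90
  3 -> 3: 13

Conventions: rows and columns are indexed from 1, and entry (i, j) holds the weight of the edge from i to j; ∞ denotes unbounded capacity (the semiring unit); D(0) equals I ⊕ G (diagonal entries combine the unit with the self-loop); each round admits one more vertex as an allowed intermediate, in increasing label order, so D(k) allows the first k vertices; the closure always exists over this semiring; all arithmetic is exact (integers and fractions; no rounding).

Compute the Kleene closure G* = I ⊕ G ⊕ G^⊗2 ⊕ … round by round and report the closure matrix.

D(0):
  [∞, 44, 32]
  [5, ∞, 41]
  [7, 90, ∞]
D(1):
  [∞, 44, 32]
  [5, ∞, 41]
  [7, 90, ∞]
D(2):
  [∞, 44, 41]
  [5, ∞, 41]
  [7, 90, ∞]
D(3):
  [∞, 44, 41]
  [7, ∞, 41]
  [7, 90, ∞]
Answer: G* = [[∞, 44, 41], [7, ∞, 41], [7, 90, ∞]]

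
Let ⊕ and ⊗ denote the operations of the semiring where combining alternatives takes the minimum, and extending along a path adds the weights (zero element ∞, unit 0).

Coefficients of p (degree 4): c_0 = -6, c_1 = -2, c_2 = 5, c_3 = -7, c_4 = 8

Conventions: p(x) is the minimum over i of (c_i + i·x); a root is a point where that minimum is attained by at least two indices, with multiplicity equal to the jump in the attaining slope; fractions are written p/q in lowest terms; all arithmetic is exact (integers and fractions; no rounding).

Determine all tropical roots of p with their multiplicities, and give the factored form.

hull edge (i=0, c=-6) to (i=3, c=-7): slope -1/3, span 3
hull edge (i=3, c=-7) to (i=4, c=8): slope 15, span 1
Factored form: p(x) = 8 ⊗ (x ⊕ (-15)) ⊗ (x ⊕ 1/3) ⊗ (x ⊕ 1/3) ⊗ (x ⊕ 1/3)
Answer: roots = -15 (mult 1), 1/3 (mult 3)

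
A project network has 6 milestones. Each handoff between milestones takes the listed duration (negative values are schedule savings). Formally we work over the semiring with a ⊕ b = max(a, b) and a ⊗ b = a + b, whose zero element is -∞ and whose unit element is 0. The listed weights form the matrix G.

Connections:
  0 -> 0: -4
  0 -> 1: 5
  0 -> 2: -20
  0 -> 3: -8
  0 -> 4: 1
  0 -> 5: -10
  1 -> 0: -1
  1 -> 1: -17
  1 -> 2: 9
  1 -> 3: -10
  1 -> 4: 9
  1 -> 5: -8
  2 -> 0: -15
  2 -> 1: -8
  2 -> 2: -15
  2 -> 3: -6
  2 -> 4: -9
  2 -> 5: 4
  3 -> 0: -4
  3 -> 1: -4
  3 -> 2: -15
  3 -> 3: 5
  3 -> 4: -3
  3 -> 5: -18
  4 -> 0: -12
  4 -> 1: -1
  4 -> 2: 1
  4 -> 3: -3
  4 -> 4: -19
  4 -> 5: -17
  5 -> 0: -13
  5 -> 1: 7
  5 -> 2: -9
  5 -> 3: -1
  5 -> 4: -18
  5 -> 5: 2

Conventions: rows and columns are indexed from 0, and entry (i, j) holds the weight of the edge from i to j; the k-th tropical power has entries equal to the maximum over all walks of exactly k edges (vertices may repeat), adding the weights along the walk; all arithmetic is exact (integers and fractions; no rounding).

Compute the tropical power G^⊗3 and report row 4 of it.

G^⊗2:
  [4, 1, 14, -2, 14, -3]
  [-3, 8, 10, 6, 0, 13]
  [-9, 11, 1, 3, 1, 6]
  [1, 1, 5, 10, 5, -11]
  [-2, -7, 8, 2, 8, 5]
  [6, 9, 16, 4, 16, 4]
G^⊗3:
  [2, 13, 15, 11, 10, 18]
  [7, 20, 17, 12, 17, 15]
  [10, 13, 20, 8, 20, 8]
  [6, 6, 10, 15, 10, 9]
  [-2, 12, 9, 7, 2, 12]
  [8, 15, 18, 13, 18, 20]
Answer: row 4 of G^⊗3 = [-2, 12, 9, 7, 2, 12]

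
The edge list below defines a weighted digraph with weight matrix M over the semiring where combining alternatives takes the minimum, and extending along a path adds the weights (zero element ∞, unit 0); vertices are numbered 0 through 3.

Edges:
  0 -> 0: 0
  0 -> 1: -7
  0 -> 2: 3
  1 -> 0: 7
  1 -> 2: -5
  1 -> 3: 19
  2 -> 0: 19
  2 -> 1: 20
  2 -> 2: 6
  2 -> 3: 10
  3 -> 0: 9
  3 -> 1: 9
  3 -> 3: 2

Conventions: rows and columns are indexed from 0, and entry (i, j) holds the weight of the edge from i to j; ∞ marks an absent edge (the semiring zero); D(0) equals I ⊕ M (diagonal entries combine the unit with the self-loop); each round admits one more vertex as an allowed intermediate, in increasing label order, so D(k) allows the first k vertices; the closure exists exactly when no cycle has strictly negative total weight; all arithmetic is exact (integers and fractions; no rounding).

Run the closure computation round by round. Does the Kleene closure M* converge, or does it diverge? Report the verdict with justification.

D(0):
  [0, -7, 3, ∞]
  [7, 0, -5, 19]
  [19, 20, 0, 10]
  [9, 9, ∞, 0]
D(1):
  [0, -7, 3, ∞]
  [7, 0, -5, 19]
  [19, 12, 0, 10]
  [9, 2, 12, 0]
D(2):
  [0, -7, -12, 12]
  [7, 0, -5, 19]
  [19, 12, 0, 10]
  [9, 2, -3, 0]
D(3):
  [0, -7, -12, -2]
  [7, 0, -5, 5]
  [19, 12, 0, 10]
  [9, 2, -3, 0]
D(4):
  [0, -7, -12, -2]
  [7, 0, -5, 5]
  [19, 12, 0, 10]
  [9, 2, -3, 0]
Key observation: every diagonal entry stays at the unit through all rounds, so no improving cycle exists.
Answer: CONVERGES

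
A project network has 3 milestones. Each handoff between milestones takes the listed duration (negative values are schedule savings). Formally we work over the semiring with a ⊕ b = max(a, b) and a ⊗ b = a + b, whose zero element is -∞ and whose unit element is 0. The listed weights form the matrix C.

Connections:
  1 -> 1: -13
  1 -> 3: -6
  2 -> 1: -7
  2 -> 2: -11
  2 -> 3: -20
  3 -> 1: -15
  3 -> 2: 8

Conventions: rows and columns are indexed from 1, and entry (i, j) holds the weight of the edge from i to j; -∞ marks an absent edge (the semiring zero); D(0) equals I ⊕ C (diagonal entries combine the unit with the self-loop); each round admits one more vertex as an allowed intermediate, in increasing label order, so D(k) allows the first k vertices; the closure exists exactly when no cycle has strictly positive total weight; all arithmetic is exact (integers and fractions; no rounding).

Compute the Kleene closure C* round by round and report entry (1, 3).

D(0):
  [0, -∞, -6]
  [-7, 0, -20]
  [-15, 8, 0]
D(1):
  [0, -∞, -6]
  [-7, 0, -13]
  [-15, 8, 0]
D(2):
  [0, -∞, -6]
  [-7, 0, -13]
  [1, 8, 0]
D(3):
  [0, 2, -6]
  [-7, 0, -13]
  [1, 8, 0]
Answer: C*[1][3] = -6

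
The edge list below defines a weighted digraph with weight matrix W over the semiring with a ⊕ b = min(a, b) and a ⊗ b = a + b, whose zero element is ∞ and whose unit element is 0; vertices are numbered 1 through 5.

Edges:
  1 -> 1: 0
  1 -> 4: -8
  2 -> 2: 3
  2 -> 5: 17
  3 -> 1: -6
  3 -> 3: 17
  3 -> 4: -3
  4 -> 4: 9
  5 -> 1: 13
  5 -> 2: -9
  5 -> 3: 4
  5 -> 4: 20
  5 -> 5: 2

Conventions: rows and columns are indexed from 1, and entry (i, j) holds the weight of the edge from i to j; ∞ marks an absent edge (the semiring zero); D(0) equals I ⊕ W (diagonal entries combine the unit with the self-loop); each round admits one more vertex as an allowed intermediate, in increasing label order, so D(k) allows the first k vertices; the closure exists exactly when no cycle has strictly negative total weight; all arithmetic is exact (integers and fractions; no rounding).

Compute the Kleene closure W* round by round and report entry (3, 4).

D(0):
  [0, ∞, ∞, -8, ∞]
  [∞, 0, ∞, ∞, 17]
  [-6, ∞, 0, -3, ∞]
  [∞, ∞, ∞, 0, ∞]
  [13, -9, 4, 20, 0]
D(1):
  [0, ∞, ∞, -8, ∞]
  [∞, 0, ∞, ∞, 17]
  [-6, ∞, 0, -14, ∞]
  [∞, ∞, ∞, 0, ∞]
  [13, -9, 4, 5, 0]
D(2):
  [0, ∞, ∞, -8, ∞]
  [∞, 0, ∞, ∞, 17]
  [-6, ∞, 0, -14, ∞]
  [∞, ∞, ∞, 0, ∞]
  [13, -9, 4, 5, 0]
D(3):
  [0, ∞, ∞, -8, ∞]
  [∞, 0, ∞, ∞, 17]
  [-6, ∞, 0, -14, ∞]
  [∞, ∞, ∞, 0, ∞]
  [-2, -9, 4, -10, 0]
D(4):
  [0, ∞, ∞, -8, ∞]
  [∞, 0, ∞, ∞, 17]
  [-6, ∞, 0, -14, ∞]
  [∞, ∞, ∞, 0, ∞]
  [-2, -9, 4, -10, 0]
D(5):
  [0, ∞, ∞, -8, ∞]
  [15, 0, 21, 7, 17]
  [-6, ∞, 0, -14, ∞]
  [∞, ∞, ∞, 0, ∞]
  [-2, -9, 4, -10, 0]
Answer: W*[3][4] = -14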